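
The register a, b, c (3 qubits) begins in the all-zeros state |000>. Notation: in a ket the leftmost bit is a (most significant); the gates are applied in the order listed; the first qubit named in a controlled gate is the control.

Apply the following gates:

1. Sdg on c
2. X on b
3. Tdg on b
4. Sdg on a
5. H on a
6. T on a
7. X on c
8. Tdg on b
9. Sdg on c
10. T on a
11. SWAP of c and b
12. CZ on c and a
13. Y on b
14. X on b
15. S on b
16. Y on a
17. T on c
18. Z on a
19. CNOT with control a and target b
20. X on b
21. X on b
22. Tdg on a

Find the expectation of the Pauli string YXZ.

The expectation value of YXZ is -sqrt(2)/2. Key observation: the block from step 20 through step 21 cancels to the identity and can be dropped.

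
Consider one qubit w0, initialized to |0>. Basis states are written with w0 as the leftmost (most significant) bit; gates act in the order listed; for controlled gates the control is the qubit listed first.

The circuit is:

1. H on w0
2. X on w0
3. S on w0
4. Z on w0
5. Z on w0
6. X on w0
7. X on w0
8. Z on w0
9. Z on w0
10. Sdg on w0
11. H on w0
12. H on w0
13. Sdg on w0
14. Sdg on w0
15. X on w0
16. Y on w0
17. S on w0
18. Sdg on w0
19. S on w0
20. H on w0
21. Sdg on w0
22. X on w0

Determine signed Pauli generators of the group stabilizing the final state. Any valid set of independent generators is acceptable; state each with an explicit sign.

The stabilizer group can be generated by -X, among other valid generating sets. Key observation: gates 3-10 undo each other exactly, leaving only the rest of the circuit to track.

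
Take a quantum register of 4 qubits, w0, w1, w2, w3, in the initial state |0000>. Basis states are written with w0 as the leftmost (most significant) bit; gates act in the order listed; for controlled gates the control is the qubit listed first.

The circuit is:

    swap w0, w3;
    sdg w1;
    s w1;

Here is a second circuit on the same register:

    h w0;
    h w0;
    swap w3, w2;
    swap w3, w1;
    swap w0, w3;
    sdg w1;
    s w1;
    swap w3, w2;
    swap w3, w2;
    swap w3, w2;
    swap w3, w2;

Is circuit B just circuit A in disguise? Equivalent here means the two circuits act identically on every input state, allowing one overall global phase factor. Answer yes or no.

No — the two circuits implement different unitaries, even allowing a global phase.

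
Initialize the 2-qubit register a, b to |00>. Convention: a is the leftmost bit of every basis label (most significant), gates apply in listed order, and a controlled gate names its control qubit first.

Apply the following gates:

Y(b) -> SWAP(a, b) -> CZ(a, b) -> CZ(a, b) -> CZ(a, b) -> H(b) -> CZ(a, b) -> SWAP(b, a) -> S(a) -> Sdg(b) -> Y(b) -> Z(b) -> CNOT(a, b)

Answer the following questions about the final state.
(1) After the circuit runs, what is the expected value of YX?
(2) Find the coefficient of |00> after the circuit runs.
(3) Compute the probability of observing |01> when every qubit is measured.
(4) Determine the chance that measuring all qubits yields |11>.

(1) The expectation value of YX is -1.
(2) The final state's coefficient on |00> equals -sqrt(2)*I/2.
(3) A full measurement returns |01> with probability 0.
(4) The probability of measuring |11> is 1/2.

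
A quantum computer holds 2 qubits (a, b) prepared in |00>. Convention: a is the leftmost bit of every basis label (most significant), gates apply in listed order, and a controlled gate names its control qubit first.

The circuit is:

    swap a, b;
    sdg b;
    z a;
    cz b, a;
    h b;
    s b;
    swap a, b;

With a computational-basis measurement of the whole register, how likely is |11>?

Outcome |11> occurs with probability 0.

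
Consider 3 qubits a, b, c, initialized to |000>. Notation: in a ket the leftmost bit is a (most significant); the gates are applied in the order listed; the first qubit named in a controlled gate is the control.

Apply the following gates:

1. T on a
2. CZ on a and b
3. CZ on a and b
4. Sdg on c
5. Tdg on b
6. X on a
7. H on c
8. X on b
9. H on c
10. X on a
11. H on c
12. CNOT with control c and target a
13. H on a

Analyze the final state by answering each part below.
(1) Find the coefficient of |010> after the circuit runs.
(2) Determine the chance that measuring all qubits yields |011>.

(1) The final state's coefficient on |010> equals 1/2.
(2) A full measurement returns |011> with probability 1/4.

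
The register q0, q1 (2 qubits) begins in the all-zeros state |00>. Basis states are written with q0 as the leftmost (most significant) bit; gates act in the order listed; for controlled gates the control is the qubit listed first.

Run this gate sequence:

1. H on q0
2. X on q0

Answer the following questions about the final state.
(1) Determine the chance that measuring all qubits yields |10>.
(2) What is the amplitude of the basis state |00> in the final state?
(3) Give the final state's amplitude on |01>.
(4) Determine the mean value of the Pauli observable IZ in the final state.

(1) Outcome |10> occurs with probability 1/2.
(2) |00> carries amplitude sqrt(2)/2 in the final state.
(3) |01> carries amplitude 0 in the final state.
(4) The expectation value of IZ is 1.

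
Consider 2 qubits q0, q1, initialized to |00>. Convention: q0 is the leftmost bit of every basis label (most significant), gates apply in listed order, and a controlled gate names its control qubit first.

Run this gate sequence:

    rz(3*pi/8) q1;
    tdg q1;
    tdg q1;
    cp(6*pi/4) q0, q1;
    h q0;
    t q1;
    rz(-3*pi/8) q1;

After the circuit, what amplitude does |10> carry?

The final state's coefficient on |10> equals sqrt(2)/2.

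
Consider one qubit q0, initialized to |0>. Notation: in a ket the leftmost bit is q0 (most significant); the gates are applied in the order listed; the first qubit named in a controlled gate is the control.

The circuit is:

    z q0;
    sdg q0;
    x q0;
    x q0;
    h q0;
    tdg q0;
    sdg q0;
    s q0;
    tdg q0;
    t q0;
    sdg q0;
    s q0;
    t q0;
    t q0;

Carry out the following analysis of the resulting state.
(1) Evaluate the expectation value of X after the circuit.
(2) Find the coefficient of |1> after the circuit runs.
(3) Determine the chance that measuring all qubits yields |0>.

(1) In the final state, X has expectation sqrt(2)/2. Key observation: gates 6-13 undo each other exactly, leaving only the rest of the circuit to track.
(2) |1> carries amplitude sqrt(2)*exp(I*pi/4)/2 in the final state.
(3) Outcome |0> occurs with probability 1/2.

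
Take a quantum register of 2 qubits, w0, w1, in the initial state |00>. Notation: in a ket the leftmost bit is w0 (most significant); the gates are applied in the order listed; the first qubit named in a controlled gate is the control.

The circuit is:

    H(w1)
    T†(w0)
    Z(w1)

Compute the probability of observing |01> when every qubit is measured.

The probability of measuring |01> is 1/2.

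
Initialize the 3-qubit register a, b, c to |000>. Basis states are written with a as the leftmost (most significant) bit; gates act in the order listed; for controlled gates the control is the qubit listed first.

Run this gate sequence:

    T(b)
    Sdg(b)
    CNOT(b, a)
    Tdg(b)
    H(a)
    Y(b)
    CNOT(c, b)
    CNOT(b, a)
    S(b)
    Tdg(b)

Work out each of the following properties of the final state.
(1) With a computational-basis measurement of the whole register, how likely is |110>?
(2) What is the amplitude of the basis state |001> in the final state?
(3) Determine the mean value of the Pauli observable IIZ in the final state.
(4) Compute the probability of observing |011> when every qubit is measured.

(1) The probability of measuring |110> is 1/2.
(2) |001> carries amplitude 0 in the final state.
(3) In the final state, IIZ has expectation 1.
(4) A full measurement returns |011> with probability 0.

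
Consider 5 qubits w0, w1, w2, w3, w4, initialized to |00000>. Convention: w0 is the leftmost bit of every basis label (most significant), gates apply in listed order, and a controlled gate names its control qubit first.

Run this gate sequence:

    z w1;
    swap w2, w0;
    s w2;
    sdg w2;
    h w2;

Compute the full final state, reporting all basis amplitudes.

The resulting statevector has amplitude sqrt(2)/2 on |00000>, sqrt(2)/2 on |00100>, and 0 on every other basis state. Key observation: gates 3-4 undo each other exactly, leaving only the rest of the circuit to track.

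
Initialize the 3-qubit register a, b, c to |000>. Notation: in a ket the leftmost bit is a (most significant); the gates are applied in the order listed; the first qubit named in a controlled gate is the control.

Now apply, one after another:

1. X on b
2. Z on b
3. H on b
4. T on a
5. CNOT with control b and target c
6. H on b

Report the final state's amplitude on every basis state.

The resulting statevector has amplitude -1/2 on |000>, 1/2 on |001>, -1/2 on |010>, -1/2 on |011>, 0 on |100>, 0 on |101>, 0 on |110>, 0 on |111>.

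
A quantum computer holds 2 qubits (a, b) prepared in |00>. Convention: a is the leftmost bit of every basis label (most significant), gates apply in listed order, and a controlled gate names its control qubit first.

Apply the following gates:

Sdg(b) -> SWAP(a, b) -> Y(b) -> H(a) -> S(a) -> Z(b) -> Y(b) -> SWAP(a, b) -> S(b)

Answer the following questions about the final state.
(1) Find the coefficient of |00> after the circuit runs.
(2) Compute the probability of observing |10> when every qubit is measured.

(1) |00> carries amplitude -sqrt(2)/2 in the final state.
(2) Outcome |10> occurs with probability 0.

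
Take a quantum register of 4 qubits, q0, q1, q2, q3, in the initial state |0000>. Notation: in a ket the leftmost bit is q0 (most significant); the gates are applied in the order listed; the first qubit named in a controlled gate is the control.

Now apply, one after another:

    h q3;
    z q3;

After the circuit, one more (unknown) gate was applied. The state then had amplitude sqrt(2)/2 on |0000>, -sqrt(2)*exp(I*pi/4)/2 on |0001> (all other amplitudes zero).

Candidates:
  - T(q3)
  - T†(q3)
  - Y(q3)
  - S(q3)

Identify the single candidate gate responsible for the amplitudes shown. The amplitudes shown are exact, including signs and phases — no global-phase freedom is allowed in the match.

The unique candidate consistent with the amplitudes is T(q3).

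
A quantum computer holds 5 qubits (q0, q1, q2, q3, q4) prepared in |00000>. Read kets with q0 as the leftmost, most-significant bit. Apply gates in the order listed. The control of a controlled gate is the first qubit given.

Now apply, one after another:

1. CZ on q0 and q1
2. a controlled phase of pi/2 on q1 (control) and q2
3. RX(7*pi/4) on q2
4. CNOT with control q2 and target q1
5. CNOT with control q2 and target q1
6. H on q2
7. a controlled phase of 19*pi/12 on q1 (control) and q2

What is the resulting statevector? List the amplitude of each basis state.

The resulting statevector has amplitude -sqrt(2)*sqrt(sqrt(2) + 2)/4 - sqrt(2)*I*sqrt(2 - sqrt(2))/4 on |00000>, -sqrt(2)*sqrt(sqrt(2) + 2)/4 + sqrt(2)*I*sqrt(2 - sqrt(2))/4 on |00100>, and 0 on every other basis state. Key observation: gates 4-5 undo each other exactly, leaving only the rest of the circuit to track.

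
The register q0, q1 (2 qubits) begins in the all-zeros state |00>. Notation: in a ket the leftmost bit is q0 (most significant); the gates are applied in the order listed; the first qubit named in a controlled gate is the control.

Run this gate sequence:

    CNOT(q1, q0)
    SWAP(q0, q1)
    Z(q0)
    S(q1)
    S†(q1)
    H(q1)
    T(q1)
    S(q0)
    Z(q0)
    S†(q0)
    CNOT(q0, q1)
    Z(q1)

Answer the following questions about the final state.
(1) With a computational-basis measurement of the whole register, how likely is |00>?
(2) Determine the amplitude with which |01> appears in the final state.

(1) A full measurement returns |00> with probability 1/2.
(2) The final state's coefficient on |01> equals -sqrt(2)*exp(I*pi/4)/2.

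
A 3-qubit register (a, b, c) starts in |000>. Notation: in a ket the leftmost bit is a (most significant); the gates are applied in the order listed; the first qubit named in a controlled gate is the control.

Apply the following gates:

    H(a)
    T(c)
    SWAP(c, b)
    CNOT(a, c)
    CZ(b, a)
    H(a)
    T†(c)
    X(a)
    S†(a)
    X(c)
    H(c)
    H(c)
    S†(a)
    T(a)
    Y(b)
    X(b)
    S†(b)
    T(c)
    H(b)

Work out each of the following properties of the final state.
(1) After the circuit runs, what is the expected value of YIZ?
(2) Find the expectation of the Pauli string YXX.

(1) The expectation value of YIZ is sqrt(2)/2.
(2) The expectation value of YXX is sqrt(2)/2.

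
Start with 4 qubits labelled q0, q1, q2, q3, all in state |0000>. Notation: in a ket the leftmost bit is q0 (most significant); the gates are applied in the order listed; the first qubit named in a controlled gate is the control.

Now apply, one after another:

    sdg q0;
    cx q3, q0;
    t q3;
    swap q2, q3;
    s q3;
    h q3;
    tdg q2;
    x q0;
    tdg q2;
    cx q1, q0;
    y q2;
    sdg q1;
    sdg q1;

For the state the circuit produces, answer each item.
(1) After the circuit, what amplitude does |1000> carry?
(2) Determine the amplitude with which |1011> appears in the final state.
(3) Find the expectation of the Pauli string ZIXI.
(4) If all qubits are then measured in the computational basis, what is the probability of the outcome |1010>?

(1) The final state's coefficient on |1000> equals 0.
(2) The amplitude on |1011> is sqrt(2)*I/2.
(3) The expectation value of ZIXI is 0.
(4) The probability of measuring |1010> is 1/2.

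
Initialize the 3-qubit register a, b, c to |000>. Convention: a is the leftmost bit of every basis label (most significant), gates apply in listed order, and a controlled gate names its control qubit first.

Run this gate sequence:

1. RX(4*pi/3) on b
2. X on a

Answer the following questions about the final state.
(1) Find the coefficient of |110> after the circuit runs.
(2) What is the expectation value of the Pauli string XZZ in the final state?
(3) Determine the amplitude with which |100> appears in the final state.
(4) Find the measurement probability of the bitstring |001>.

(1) The final state's coefficient on |110> equals -sqrt(3)*I/2.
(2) The observable XZZ averages to 0.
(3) The final state's coefficient on |100> equals -1/2.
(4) Outcome |001> occurs with probability 0.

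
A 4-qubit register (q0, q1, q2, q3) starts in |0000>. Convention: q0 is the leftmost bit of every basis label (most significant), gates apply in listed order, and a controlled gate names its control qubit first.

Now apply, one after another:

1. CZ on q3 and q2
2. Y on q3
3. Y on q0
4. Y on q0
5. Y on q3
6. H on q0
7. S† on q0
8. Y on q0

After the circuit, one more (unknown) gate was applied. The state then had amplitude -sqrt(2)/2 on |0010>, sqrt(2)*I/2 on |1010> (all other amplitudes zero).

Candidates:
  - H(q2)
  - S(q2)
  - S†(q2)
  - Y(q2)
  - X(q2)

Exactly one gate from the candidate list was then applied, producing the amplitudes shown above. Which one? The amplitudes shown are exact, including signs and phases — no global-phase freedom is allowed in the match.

The applied gate was X(q2).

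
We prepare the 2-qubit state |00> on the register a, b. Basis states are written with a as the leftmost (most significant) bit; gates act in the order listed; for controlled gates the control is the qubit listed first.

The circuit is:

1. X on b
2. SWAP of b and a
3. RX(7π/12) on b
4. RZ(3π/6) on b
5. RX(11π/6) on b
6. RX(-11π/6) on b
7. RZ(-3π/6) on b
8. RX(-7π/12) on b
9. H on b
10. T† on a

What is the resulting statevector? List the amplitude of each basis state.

The resulting statevector has amplitude 0 on |00>, 0 on |01>, -sqrt(2)*exp(3*I*pi/4)/2 on |10>, -sqrt(2)*exp(3*I*pi/4)/2 on |11>. Key observation: gates 3-8 undo each other exactly, leaving only the rest of the circuit to track.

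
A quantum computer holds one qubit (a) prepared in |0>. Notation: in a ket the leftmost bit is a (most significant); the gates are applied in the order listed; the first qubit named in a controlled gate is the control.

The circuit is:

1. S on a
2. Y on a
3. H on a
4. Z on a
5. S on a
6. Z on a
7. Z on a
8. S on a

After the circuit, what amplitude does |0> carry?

The final state's coefficient on |0> equals sqrt(2)*I/2.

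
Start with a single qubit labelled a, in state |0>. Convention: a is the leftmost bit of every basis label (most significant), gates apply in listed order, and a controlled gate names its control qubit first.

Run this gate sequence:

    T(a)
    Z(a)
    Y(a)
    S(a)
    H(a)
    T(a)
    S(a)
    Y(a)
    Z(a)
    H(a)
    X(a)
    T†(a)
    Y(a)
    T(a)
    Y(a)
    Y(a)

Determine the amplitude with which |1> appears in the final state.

The final state's coefficient on |1> equals -1/2 + exp(I*pi/4)/2.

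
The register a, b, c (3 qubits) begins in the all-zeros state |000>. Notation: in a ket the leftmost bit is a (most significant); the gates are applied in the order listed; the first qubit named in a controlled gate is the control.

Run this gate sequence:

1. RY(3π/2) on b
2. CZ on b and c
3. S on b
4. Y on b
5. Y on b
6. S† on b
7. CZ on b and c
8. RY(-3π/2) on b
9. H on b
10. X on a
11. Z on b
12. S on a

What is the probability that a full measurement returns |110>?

The probability of measuring |110> is 1/2. Key observation: the block from step 1 through step 8 cancels to the identity and can be dropped.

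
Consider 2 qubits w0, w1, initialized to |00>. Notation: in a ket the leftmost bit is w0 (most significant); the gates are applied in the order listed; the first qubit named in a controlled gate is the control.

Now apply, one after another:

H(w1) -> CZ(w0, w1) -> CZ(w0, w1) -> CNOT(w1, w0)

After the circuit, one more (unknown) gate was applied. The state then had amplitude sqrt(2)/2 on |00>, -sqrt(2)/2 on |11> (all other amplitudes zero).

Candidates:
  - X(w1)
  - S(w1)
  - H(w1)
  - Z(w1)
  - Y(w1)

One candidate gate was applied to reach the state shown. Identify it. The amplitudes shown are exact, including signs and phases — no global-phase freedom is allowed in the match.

The unique candidate consistent with the amplitudes is Z(w1). Key observation: gates 2-3 undo each other exactly, leaving only the rest of the circuit to track.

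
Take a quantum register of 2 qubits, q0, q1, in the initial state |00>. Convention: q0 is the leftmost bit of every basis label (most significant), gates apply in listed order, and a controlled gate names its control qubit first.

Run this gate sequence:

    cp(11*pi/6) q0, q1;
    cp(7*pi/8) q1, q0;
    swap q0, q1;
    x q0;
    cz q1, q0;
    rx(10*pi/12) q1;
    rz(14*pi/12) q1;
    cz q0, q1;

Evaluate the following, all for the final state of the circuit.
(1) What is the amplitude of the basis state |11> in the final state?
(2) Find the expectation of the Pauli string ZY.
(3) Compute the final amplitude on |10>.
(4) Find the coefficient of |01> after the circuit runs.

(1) The final state's coefficient on |11> equals (-sqrt(6) - sqrt(2))*exp(I*pi/12)/4.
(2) The expectation value of ZY is sqrt(3)/4.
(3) The amplitude on |10> is (-sqrt(6) + sqrt(2))*exp(5*I*pi/12)/4.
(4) The final state's coefficient on |01> equals 0.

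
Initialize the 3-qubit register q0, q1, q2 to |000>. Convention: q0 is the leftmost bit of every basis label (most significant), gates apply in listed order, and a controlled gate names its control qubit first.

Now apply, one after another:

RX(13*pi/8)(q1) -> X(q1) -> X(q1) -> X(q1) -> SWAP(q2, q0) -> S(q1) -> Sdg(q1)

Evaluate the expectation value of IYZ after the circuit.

The expectation value of IYZ is -sqrt(sqrt(2) + 2)/2. Key observation: steps 2-3 multiply out to the identity, so the circuit reduces to the remaining gates.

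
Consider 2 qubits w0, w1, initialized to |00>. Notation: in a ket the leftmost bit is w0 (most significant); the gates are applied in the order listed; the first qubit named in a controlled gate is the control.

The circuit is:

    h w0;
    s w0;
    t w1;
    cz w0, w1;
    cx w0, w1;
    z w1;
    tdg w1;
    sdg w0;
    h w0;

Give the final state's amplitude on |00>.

The amplitude on |00> is 1/2.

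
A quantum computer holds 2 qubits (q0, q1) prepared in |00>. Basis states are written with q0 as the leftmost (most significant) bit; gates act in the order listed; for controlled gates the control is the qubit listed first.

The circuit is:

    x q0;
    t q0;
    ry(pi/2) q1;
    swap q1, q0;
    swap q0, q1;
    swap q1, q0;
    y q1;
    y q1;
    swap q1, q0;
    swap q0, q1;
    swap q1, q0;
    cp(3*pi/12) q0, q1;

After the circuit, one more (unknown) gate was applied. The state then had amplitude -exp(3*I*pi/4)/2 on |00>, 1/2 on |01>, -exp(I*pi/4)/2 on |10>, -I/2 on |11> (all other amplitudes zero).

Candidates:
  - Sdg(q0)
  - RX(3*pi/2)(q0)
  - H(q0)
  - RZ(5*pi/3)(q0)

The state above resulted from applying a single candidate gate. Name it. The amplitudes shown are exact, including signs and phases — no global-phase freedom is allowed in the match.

The unique candidate consistent with the amplitudes is RX(3*pi/2)(q0). Key observation: the block from step 4 through step 11 cancels to the identity and can be dropped.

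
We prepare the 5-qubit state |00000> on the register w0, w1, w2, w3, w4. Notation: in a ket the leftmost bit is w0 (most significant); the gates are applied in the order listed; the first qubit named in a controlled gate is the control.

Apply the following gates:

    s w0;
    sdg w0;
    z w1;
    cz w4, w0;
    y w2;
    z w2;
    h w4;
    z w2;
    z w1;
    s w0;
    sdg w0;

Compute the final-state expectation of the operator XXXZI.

The observable XXXZI averages to 0.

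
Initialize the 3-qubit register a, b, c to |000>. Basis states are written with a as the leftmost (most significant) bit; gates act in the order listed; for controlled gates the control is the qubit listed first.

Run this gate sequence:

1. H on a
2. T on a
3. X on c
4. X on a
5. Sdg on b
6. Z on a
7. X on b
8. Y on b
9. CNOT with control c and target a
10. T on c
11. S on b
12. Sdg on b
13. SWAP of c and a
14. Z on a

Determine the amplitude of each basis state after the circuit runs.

The resulting statevector has amplitude -sqrt(2)*exp(3*I*pi/4)/2 on |100>, -sqrt(2)/2 on |101>, and 0 on every other basis state.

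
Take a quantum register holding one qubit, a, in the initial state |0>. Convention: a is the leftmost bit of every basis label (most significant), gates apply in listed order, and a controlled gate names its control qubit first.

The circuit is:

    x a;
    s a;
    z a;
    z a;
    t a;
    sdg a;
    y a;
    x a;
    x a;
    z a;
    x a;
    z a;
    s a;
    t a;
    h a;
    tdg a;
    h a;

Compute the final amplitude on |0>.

The final state's coefficient on |0> equals -I/2 + exp(I*pi/4)/2.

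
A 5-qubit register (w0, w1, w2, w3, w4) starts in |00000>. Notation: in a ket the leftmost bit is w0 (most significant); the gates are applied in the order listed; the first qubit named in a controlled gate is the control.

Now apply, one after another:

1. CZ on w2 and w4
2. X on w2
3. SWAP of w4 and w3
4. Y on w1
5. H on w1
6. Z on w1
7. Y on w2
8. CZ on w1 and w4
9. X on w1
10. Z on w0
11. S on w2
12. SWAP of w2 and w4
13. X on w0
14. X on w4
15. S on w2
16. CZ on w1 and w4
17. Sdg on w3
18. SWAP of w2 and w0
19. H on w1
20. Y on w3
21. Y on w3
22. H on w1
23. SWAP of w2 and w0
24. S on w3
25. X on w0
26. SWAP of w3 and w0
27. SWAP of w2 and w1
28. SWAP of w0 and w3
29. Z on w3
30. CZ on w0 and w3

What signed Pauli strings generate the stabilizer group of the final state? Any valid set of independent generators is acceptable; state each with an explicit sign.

The stabilizer group can be generated by -IIXII, +ZIIII, +IZIII, +IIIZI, -IIIIZ, among other valid generating sets. Key observation: gates 18-23 undo each other exactly, leaving only the rest of the circuit to track.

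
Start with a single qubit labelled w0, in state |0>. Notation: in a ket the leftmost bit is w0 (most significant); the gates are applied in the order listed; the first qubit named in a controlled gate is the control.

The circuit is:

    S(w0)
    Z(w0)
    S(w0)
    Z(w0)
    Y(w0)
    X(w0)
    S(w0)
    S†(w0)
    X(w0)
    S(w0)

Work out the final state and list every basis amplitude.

The final amplitudes are 0 on |0>, -1 on |1>.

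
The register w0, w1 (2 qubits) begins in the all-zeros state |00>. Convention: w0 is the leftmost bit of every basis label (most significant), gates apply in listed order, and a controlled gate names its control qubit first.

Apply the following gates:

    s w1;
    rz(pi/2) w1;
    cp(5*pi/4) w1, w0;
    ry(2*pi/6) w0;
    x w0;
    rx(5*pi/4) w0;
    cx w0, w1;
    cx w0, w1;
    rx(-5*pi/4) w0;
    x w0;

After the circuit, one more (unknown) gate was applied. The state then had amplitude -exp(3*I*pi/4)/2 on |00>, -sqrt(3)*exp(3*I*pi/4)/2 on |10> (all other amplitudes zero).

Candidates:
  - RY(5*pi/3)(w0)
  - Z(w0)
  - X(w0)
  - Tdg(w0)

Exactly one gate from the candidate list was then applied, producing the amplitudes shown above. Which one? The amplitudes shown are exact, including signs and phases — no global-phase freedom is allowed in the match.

The unique candidate consistent with the amplitudes is X(w0). Key observation: gates 5-10 undo each other exactly, leaving only the rest of the circuit to track.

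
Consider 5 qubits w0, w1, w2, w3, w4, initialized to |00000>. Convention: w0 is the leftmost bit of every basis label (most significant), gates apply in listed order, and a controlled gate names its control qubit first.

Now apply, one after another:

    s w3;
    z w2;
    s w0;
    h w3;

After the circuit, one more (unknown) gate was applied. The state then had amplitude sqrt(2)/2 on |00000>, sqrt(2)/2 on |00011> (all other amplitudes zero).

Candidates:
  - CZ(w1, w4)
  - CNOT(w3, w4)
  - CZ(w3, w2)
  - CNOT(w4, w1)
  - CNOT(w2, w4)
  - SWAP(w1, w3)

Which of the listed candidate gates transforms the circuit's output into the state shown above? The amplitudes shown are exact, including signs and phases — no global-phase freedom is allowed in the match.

The unique candidate consistent with the amplitudes is CNOT(w3, w4).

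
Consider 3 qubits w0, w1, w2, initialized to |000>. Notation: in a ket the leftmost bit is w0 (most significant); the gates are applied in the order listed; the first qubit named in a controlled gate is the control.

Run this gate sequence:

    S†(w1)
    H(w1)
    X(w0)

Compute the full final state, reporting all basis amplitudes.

After the circuit, the state carries amplitude sqrt(2)/2 on |100>, sqrt(2)/2 on |110>, and 0 on every other basis state.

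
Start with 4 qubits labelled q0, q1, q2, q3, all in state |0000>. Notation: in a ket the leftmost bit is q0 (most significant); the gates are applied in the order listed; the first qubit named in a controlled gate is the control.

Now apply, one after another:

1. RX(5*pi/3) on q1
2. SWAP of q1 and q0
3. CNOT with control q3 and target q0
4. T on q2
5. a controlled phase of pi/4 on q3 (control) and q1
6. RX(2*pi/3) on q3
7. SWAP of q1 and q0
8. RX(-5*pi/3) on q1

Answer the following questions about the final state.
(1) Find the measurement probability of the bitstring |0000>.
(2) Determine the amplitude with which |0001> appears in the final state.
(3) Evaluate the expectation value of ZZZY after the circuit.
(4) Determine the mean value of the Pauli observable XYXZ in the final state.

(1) A full measurement returns |0000> with probability 1/4.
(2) |0001> carries amplitude -sqrt(3)*I/2 in the final state.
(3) In the final state, ZZZY has expectation -sqrt(3)/2.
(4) In the final state, XYXZ has expectation 0.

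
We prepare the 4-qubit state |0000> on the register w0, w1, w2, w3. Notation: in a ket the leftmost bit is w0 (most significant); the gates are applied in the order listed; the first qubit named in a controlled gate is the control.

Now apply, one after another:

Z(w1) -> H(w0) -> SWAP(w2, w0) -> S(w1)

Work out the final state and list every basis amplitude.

The final amplitudes are sqrt(2)/2 on |0000>, sqrt(2)/2 on |0010>, and 0 on every other basis state.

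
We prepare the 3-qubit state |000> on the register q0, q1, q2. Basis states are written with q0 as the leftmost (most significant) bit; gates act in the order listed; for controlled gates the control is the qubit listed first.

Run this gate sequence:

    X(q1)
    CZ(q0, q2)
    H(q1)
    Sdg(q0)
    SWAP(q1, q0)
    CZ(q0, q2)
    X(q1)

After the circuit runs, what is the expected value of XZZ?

In the final state, XZZ has expectation 1.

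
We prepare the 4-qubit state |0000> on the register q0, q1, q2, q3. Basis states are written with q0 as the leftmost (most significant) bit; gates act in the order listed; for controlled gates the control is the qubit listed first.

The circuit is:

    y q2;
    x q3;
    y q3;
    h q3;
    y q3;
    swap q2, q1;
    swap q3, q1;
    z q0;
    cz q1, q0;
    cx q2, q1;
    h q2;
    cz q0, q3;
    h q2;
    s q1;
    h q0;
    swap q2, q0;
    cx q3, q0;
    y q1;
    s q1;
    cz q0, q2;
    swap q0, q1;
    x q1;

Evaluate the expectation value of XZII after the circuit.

The expectation value of XZII is 1.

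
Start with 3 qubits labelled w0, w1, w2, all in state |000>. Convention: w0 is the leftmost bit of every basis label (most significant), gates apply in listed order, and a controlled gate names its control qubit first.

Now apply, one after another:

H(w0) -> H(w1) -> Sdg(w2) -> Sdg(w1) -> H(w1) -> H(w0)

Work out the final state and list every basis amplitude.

The resulting statevector has amplitude 1/2 - I/2 on |000>, 1/2 + I/2 on |010>, and 0 on every other basis state.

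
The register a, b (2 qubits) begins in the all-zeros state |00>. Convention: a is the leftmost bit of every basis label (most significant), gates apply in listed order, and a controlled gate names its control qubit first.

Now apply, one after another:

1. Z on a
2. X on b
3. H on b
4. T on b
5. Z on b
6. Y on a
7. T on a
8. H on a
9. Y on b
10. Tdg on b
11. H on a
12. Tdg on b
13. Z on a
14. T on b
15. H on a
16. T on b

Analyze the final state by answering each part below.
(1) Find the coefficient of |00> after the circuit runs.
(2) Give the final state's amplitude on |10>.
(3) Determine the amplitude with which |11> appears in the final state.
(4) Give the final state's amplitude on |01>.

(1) |00> carries amplitude -I/2 in the final state.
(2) The amplitude on |10> is I/2.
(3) |11> carries amplitude -exp(I*pi/4)/2 in the final state.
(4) The final state's coefficient on |01> equals exp(I*pi/4)/2.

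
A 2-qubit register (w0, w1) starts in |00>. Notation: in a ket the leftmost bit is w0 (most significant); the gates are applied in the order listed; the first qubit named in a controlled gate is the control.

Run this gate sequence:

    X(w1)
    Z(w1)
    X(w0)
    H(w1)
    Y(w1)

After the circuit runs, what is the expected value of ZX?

In the final state, ZX has expectation -1.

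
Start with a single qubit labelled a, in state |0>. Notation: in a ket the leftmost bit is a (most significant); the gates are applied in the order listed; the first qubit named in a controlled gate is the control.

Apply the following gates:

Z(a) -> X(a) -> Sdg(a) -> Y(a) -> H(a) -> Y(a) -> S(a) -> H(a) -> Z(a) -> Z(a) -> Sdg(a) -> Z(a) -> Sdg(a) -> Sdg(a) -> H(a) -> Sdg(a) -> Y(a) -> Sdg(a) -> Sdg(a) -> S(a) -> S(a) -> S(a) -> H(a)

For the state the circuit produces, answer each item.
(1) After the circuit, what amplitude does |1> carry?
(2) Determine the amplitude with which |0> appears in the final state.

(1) The final state's coefficient on |1> equals 1/2 + I/2.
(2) |0> carries amplitude -1/2 - I/2 in the final state.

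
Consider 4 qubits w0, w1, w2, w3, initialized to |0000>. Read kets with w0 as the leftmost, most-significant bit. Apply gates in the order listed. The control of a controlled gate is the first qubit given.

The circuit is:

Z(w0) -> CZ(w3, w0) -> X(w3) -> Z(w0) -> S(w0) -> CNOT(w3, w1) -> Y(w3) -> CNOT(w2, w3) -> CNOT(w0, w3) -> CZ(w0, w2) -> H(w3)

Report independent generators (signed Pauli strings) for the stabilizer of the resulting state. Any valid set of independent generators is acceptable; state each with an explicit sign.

One valid set of independent stabilizer generators is +IIIX, +ZIII, -IZII, +IIZI (any independent generating set of the same group is equally correct).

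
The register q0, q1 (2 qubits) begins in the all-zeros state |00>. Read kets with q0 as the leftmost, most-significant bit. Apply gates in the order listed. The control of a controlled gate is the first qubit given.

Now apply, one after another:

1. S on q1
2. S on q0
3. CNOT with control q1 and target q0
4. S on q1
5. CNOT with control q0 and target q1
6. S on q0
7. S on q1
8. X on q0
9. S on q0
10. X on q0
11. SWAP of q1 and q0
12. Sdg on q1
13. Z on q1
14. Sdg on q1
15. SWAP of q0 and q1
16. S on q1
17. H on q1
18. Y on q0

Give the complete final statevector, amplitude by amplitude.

The final amplitudes are 0 on |00>, 0 on |01>, -sqrt(2)/2 on |10>, -sqrt(2)/2 on |11>.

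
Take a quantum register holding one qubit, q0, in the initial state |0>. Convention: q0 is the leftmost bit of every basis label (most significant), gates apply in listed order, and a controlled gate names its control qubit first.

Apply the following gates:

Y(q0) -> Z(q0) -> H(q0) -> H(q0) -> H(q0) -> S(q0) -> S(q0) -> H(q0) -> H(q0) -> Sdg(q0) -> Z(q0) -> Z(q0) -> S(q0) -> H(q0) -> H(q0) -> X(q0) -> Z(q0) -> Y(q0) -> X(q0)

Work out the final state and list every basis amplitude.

The resulting statevector has amplitude sqrt(2)/2 on |0>, sqrt(2)/2 on |1>. Key observation: gates 9-14 undo each other exactly, leaving only the rest of the circuit to track.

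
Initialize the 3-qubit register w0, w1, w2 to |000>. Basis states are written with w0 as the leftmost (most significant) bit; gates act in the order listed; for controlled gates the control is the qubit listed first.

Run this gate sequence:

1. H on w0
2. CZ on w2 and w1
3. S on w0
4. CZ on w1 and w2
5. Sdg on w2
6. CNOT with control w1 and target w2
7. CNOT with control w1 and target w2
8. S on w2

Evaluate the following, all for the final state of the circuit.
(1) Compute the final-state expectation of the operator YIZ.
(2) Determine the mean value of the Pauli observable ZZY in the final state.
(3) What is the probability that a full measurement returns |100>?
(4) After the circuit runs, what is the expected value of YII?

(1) In the final state, YIZ has expectation 1. Key observation: the block from step 5 through step 8 cancels to the identity and can be dropped.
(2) In the final state, ZZY has expectation 0.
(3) The probability of measuring |100> is 1/2.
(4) The expectation value of YII is 1.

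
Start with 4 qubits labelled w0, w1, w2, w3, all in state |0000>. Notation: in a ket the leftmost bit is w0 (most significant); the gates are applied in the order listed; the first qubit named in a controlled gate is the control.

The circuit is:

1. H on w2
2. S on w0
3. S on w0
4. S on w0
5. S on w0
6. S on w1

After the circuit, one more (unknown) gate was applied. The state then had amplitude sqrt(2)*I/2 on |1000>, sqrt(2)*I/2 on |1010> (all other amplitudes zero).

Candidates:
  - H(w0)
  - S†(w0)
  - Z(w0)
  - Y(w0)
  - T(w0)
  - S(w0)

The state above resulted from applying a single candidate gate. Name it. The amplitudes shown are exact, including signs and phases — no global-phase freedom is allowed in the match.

The applied gate was Y(w0). Key observation: gates 2-5 undo each other exactly, leaving only the rest of the circuit to track.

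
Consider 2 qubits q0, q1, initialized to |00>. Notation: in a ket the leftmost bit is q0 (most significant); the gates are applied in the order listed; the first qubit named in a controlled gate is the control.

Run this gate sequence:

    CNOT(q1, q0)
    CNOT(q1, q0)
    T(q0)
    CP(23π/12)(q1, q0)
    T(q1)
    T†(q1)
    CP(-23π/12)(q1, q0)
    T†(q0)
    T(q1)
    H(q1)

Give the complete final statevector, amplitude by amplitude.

The final amplitudes are sqrt(2)/2 on |00>, sqrt(2)/2 on |01>, 0 on |10>, 0 on |11>. Key observation: gates 3-8 undo each other exactly, leaving only the rest of the circuit to track.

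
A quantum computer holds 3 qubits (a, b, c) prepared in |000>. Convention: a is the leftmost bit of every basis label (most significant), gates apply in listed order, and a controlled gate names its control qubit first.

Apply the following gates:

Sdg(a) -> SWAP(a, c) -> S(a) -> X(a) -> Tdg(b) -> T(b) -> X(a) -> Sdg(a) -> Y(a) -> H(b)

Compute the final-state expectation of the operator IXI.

The observable IXI averages to 1.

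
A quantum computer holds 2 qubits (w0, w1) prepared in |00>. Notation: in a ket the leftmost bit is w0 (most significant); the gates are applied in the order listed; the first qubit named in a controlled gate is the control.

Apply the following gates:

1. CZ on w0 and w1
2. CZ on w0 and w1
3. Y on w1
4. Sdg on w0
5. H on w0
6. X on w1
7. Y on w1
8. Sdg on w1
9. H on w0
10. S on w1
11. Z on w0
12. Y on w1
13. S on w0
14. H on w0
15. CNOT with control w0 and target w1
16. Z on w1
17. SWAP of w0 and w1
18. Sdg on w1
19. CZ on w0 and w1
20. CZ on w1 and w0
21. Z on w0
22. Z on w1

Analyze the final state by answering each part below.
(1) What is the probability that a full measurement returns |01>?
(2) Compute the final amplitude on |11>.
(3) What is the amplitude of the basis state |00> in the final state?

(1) Outcome |01> occurs with probability 0.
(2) The amplitude on |11> is -sqrt(2)/2.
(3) The amplitude on |00> is sqrt(2)*I/2.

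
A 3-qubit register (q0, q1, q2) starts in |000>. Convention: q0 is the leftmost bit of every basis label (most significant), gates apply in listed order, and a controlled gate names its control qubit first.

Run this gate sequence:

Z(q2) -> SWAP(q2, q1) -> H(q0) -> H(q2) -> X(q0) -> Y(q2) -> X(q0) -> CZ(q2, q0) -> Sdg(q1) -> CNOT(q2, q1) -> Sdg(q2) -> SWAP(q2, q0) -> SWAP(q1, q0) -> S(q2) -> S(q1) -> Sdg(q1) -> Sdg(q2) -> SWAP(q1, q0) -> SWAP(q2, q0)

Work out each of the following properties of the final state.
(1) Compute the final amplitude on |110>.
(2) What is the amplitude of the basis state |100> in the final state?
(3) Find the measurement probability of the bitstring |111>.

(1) The final state's coefficient on |110> equals 0. Key observation: steps 12-19 multiply out to the identity, so the circuit reduces to the remaining gates.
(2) The final state's coefficient on |100> equals -I/2.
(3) Outcome |111> occurs with probability 1/4.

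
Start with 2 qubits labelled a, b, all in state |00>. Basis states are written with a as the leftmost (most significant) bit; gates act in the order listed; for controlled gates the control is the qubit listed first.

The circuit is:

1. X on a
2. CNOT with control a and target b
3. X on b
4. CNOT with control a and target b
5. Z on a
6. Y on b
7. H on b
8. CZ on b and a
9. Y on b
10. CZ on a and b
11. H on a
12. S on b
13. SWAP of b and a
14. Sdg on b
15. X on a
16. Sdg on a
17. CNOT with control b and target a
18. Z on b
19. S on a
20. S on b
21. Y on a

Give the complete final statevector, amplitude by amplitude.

The resulting statevector has amplitude I/2 on |00>, I/2 on |01>, -1/2 on |10>, -1/2 on |11>.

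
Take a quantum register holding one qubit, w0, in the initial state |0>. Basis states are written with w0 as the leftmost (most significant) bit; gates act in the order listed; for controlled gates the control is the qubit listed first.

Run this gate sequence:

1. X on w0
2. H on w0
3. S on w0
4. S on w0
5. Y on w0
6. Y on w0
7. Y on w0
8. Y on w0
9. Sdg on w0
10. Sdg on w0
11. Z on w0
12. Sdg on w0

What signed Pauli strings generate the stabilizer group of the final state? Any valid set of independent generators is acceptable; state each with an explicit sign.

The stabilizer group can be generated by -Y, among other valid generating sets. Key observation: gates 3-10 undo each other exactly, leaving only the rest of the circuit to track.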